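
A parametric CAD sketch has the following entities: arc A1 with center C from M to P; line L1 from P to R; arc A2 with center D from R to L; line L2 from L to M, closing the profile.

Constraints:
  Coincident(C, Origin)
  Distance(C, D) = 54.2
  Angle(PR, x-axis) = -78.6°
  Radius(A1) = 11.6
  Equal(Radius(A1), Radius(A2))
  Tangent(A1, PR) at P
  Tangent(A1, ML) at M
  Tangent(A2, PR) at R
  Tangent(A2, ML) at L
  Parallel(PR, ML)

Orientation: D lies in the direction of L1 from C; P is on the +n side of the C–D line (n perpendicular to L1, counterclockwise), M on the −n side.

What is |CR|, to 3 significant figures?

55.4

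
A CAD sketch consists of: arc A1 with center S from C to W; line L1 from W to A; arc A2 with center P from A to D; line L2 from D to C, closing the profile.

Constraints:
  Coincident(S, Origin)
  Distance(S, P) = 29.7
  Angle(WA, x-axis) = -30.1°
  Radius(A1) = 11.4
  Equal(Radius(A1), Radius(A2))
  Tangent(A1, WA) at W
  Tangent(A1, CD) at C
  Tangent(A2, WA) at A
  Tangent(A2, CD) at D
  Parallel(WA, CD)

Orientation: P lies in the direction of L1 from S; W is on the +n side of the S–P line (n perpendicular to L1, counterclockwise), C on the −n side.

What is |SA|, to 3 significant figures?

31.8

The slot axis is L1's direction at -30.1°, so u = (cos -30.1°, sin -30.1°) = (0.865, -0.502) and n = (−sin -30.1°, cos -30.1°) = (0.502, 0.865). S is at the origin and P lies 29.7 along u from S, so P = 29.7·u = (25.7, -14.9). Tangency of A1 to both parallel lines with radius 11.4 puts W and C at S ± 11.4·n: W = (5.72, 9.86), C = (-5.72, -9.86). Equal radii place A and D the same way about P: A = P + 11.4·n = (31.4, -5.03), D = P − 11.4·n = (20.0, -24.8). Then |SA| = |A − S| = 31.8.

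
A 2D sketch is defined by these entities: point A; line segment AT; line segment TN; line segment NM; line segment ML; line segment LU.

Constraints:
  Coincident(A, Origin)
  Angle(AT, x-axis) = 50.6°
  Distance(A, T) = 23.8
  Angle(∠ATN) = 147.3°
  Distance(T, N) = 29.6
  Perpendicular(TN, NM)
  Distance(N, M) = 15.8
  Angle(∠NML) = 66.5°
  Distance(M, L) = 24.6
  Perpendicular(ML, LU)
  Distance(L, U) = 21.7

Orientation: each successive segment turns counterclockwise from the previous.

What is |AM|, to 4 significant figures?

49.72

A is at the origin; AT runs at 50.6° with length 23.8, so T = (15.11, 18.39). ∠ATN = 147.3° gives TN at 83.30° from the x-axis; with |TN| = 29.6, N = (18.56, 47.79). The perpendicularity gives NM at right angles to TN, so NM runs at 173.3°; with |NM| = 15.8, M = (2.868, 49.63). Then |AM| = |M − A| = 49.72.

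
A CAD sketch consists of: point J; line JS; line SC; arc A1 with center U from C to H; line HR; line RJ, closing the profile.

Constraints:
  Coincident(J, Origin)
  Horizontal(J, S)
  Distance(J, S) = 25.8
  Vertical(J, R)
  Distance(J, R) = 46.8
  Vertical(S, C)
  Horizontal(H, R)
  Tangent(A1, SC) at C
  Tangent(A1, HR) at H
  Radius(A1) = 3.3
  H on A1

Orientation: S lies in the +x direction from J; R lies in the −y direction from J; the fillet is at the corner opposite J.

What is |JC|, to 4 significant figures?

50.58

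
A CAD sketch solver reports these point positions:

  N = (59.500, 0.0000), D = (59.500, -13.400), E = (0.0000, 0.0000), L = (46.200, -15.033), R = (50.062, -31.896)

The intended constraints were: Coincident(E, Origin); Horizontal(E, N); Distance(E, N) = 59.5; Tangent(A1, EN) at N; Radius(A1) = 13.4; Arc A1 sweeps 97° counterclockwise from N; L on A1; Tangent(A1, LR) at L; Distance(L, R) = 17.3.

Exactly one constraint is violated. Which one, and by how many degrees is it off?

Tangent(A1, LR) at L — off by 5.90°.

E = (0.00, 0.00) ✓; E.y = 0.00, N.y = 0.00 ✓; |EN| = 59.50 ✓; ∠(DN, NE) = 90.00° ✓; |DN| = 13.40 ✓; bearing(D→L) − bearing(D→N) = 97.00° ✓; |DL| = 13.40 ✓; ∠(DL, LR) = 84.10° ✗; |LR| = 17.30 ✓.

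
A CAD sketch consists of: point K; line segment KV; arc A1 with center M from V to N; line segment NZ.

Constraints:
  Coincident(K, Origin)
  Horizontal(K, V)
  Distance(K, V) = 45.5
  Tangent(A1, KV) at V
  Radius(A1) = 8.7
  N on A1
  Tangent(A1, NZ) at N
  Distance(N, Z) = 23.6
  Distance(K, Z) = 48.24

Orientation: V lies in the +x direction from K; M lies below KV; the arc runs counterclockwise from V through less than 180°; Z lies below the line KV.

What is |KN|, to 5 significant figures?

37.758

Checks: |MN| = 8.700 ✓; ∠(MN, NZ) = 90.00° ✓; |NZ| = 23.60 ✓; |KZ| = 48.24 ✓.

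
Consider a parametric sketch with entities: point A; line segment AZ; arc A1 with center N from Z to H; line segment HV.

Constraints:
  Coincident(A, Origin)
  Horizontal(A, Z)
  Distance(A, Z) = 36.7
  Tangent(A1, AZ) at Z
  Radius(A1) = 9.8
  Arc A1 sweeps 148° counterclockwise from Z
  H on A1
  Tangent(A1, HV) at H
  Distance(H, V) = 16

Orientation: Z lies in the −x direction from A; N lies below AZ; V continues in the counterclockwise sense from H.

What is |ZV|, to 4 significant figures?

27.88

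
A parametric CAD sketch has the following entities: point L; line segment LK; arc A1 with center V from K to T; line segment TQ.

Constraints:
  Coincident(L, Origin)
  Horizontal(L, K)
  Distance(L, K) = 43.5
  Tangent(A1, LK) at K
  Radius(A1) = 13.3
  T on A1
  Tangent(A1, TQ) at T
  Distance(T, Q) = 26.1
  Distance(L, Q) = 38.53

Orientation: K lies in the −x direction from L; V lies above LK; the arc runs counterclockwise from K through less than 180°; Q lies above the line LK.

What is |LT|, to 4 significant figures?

32.28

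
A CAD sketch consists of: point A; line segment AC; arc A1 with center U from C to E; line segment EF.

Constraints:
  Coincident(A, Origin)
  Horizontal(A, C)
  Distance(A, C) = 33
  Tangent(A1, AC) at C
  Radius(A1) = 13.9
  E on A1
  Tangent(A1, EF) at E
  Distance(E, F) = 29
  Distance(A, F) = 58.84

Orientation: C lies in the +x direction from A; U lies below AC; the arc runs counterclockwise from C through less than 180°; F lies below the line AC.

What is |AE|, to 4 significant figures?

30.18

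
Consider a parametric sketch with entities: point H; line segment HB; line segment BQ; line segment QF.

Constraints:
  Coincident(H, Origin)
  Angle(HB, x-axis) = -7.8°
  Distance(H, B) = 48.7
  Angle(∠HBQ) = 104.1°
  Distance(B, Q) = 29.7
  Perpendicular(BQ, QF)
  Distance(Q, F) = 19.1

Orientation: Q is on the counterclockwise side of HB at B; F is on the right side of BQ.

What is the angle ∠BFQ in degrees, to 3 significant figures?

57.3°

H is at the origin; HB runs at -7.8° with length 48.7, so B = 48.7·(cos -7.8°, sin -7.8°) = (48.2, -6.61). ∠HBQ = 104.1°, so BQ runs at -7.8° + (180° − 104.1°) = 68.1° from the x-axis; with |BQ| = 29.7, Q = B + 29.7·(cos 68.1°, sin 68.1°) = (59.3, 20.9). BQ ⟂ QF; with |QF| = 19.1 on the right of BQ, F = Q + 19.1·(0.928, -0.373) = (77.0, 13.8). Then cos ∠BFQ = FB·FQ / (|FB||FQ|), giving 57.3°.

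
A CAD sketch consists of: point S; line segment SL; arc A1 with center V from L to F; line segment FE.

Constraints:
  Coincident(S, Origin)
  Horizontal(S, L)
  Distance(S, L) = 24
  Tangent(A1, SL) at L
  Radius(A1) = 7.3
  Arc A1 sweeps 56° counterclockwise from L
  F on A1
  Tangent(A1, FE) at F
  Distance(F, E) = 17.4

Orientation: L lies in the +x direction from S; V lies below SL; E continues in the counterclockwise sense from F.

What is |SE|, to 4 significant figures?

19.46

S is at the origin; S and L share the same y with |SL| = 24.0 and L on the +x side, so L = (24.00, 0.000). The tangent condition forces VL to be normal to SL, so V = L + (0, -7.3) = (24.00, -7.300). On A1, L sits at bearing 90° from V; a 56° counterclockwise sweep puts F at bearing 146°, so F = V + 7.3·(cos 146°, sin 146°) = (17.95, -3.218). Since A1 is tangent to FE there, VF ⟂ FE, so FE runs along (−sin 146°, cos 146°); with |FE| = 17.4, E = (8.218, -17.64). Then |SE| = |E − S| = 19.46.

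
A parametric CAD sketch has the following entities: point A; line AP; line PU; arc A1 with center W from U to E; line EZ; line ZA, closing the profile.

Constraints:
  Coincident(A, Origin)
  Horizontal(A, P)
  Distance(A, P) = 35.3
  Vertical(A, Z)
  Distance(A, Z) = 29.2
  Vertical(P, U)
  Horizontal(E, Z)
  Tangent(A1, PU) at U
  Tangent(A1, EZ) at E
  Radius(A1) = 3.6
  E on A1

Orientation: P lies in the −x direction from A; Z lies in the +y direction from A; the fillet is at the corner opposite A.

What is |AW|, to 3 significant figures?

40.7

A is at the origin; AP is horizontal with |AP| = 35.3 and P on the −x side, so P = (-35.3, 0.00). AZ is vertical with |AZ| = 29.2 and Z on the +y side, so Z = (0.00, 29.2). The virtual corner opposite A is at (-35.3, 29.2). A1 meets PU tangentially, so WU is at right angles to PU and tangency of A1 to EZ means the radius WE is perpendicular to EZ, with radius 3.6, so the center W sits 3.6 in from both sides at W = (-31.7, 25.6). Then |AW| = |W − A| = 40.7.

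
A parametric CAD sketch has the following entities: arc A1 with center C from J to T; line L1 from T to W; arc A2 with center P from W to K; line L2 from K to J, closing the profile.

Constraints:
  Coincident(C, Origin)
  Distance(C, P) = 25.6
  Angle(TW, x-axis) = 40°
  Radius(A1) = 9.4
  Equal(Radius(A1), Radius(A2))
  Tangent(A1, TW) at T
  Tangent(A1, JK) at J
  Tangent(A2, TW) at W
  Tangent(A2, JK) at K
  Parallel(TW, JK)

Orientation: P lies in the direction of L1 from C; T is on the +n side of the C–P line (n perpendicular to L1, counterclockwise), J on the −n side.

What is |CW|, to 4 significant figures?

27.27

Tangency of A1 to both parallel lines with radius 9.4 puts T and J at C ± 9.4·n: T = (-6.042, 7.201), J = (6.042, -7.201). Equal radii place W and K the same way about P: W = P + 9.4·n = (13.57, 23.66), K = P − 9.4·n = (25.65, 9.255). Then |CW| = |W − C| = 27.27.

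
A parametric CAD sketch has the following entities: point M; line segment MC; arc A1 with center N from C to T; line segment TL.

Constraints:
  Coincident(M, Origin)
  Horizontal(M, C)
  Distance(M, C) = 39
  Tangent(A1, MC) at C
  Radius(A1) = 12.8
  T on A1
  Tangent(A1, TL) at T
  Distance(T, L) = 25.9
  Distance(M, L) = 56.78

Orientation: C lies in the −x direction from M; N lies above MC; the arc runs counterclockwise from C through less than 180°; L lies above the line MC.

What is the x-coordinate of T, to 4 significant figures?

-27.44

M is at the origin; MC is horizontal with |MC| = 39.0 and C on the −x side, so C = (-39.00, 0.000). Since A1 is tangent to MC there, NC ⟂ MC, so N = C + (0, 12.8) = (-39.00, 12.80). Since NT ⟂ TL (tangency), |NL| = √(12.8² + 25.9²) = 28.89 regardless of where T sits on A1. So L lies on both circle(M, 56.78) and circle(N, 28.89); the above-MC intersection is L = (-38.55, 41.69). T is the foot of the tangent from L: T = (-27.44, 18.29).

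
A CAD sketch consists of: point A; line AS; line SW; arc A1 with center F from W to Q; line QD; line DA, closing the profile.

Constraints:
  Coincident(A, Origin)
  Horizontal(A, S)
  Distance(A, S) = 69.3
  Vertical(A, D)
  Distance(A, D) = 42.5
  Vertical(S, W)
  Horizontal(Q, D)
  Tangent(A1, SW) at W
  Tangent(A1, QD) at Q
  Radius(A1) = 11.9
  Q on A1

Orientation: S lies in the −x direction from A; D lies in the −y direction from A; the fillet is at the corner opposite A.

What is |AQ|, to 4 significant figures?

71.42

A is at the origin; A and S share the same y with |AS| = 69.3 and S on the −x side, so S = (-69.30, 0.000). A and D share the same x with |AD| = 42.5 and D on the −y side, so D = (0.000, -42.50). The virtual corner opposite A is at (-69.30, -42.50). Tangency of A1 to SW means the radius FW is perpendicular to SW and the tangent condition forces FQ to be normal to QD, with radius 11.9, so the center F sits 11.9 in from both sides at F = (-57.40, -30.60). That places the tangent points at W = (-69.30, -30.60) on SW and Q = (-57.40, -42.50) on QD. Then |AQ| = |Q − A| = 71.42.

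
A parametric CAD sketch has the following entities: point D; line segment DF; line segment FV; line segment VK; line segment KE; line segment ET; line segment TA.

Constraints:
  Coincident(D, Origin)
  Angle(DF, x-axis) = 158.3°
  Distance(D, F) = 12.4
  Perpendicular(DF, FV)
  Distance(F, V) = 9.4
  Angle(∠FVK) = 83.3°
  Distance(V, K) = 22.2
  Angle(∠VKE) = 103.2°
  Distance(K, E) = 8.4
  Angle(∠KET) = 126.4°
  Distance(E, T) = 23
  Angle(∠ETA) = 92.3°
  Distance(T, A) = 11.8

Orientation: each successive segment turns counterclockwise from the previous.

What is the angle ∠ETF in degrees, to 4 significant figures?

66.79°

D is at the origin; DF runs at 158.3° with length 12.4, so F = (-11.52, 4.585). DF is perpendicular to FV, so FV runs at -111.7°; with |FV| = 9.4, V = (-15.00, -4.149). ∠FVK = 83.3° gives VK at -15.00° from the x-axis; with |VK| = 22.2, K = (6.447, -9.895). ∠VKE = 103.2° gives KE at 61.80° from the x-axis; with |KE| = 8.4, E = (10.42, -2.492). ∠KET = 126.4° gives ET at 115.4° from the x-axis; with |ET| = 23.0, T = (0.5506, 18.28). Then cos ∠ETF = TE·TF / (|TE||TF|), giving 66.79°.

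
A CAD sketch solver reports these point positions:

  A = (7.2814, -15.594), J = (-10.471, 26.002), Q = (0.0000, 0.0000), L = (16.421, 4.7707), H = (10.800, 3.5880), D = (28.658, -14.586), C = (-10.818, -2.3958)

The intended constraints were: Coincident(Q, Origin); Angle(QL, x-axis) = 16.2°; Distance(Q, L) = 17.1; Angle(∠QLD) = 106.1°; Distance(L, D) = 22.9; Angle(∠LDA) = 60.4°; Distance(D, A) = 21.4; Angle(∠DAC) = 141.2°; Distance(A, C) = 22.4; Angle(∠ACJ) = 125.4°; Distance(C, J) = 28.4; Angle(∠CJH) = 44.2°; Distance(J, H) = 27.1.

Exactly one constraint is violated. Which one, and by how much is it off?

Distance(J, H) = 27.1 — off by 3.80.

Q = (0.00, 0.00) ✓; QL at 16.20° ✓; |QL| = 17.10 ✓; ∠QLD = 106.1° ✓; |LD| = 22.90 ✓; ∠LDA = 60.40° ✓; |DA| = 21.40 ✓; ∠DAC = 141.2° ✓; |AC| = 22.40 ✓; ∠ACJ = 125.4° ✓; |CJ| = 28.40 ✓; ∠CJH = 44.20° ✓; |JH| = 30.90 ✗.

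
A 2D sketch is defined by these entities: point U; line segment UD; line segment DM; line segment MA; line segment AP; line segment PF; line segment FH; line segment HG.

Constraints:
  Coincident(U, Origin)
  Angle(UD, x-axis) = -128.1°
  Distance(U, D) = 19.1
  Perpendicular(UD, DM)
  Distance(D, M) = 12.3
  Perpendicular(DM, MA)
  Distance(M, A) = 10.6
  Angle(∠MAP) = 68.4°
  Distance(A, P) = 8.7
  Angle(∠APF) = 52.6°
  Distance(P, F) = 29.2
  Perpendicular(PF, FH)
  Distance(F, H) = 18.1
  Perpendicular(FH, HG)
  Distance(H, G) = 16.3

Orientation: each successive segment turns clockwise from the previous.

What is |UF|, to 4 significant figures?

39.62

U is at the origin; UD runs at -128.1° with length 19.1, so D = (-11.79, -15.03). UD ⟂ DM, so DM runs at 141.9°; with |DM| = 12.3, M = (-21.46, -7.441). The perpendicularity gives MA at right angles to DM, so MA runs at 51.90°; with |MA| = 10.6, A = (-14.92, 0.9006). ∠MAP = 68.4° gives AP at -59.70° from the x-axis; with |AP| = 8.7, P = (-10.53, -6.611). ∠APF = 52.6° gives PF at 172.9° from the x-axis; with |PF| = 29.2, F = (-39.51, -3.002). Then |UF| = |F − U| = 39.62.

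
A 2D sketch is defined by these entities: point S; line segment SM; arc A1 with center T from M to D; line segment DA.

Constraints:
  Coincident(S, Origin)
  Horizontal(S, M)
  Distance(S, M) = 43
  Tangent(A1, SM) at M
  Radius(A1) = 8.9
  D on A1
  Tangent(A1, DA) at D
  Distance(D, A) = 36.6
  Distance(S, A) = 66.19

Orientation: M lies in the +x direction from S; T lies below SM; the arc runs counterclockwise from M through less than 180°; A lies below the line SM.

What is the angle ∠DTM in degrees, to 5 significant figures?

110.19°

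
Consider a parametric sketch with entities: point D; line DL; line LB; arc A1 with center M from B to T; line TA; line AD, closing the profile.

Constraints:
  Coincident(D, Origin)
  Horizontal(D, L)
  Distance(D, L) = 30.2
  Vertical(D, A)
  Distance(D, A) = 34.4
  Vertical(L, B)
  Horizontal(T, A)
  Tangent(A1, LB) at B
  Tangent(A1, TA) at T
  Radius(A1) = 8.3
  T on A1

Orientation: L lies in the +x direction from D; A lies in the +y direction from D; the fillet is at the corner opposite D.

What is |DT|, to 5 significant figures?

40.780

D is at the origin; DL is horizontal with |DL| = 30.2 and L on the +x side, so L = (30.200, 0.0000). D and A share the same x with |DA| = 34.4 and A on the +y side, so A = (0.0000, 34.400). The virtual corner opposite D is at (30.200, 34.400). Since A1 is tangent to LB there, MB ⟂ LB and A1 meets TA tangentially, so MT is at right angles to TA, with radius 8.3, so the center M sits 8.3 in from both sides at M = (21.900, 26.100). That places the tangent points at B = (30.200, 26.100) on LB and T = (21.900, 34.400) on TA. Then |DT| = |T − D| = 40.780.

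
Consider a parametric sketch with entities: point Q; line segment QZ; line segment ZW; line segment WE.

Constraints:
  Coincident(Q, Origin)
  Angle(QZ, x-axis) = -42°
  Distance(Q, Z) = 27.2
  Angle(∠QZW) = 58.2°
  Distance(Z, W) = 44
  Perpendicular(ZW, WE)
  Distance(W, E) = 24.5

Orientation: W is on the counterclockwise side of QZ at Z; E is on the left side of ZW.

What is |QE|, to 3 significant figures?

29.7

∠QZW = 58.2°, so ZW runs at -42.0° + (180° − 58.2°) = 79.8° from the x-axis; with |ZW| = 44.0, W = Z + 44.0·(cos 79.8°, sin 79.8°) = (28.0, 25.1). The perpendicularity gives WE at right angles to ZW; with |WE| = 24.5 on the left of ZW, E = W + 24.5·(-0.984, 0.177) = (3.89, 29.4). Then |QE| = |E − Q| = 29.7.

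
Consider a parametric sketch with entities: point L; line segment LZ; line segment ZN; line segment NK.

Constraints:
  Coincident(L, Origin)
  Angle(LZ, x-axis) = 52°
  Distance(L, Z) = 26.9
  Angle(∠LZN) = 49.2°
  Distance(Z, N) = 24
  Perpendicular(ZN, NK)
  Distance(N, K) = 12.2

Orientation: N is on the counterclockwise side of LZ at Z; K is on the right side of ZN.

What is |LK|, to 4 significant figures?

33.19

∠LZN = 49.2°, so ZN runs at 52.0° + (180° − 49.2°) = 182.8° from the x-axis; with |ZN| = 24.0, N = Z + 24.0·(cos 182.8°, sin 182.8°) = (-7.410, 20.03). ZN ⟂ NK; with |NK| = 12.2 on the right of ZN, K = N + 12.2·(-0.04885, 0.9988) = (-8.006, 32.21). Then |LK| = |K − L| = 33.19.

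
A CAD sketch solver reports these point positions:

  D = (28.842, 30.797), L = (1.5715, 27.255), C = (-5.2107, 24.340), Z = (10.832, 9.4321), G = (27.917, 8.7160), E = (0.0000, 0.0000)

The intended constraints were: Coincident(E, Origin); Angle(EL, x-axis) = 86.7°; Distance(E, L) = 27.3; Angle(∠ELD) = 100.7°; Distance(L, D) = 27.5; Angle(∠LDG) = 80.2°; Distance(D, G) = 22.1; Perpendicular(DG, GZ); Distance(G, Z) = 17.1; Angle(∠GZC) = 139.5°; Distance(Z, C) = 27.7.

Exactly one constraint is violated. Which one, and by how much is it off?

Distance(Z, C) = 27.7 — off by 5.80.

E = (0.00, 0.00) ✓; EL at 86.70° ✓; |EL| = 27.30 ✓; ∠ELD = 100.7° ✓; |LD| = 27.50 ✓; ∠LDG = 80.20° ✓; |DG| = 22.10 ✓; ∠(DG, GZ) = 90.00° ✓; |GZ| = 17.10 ✓; ∠GZC = 139.5° ✓; |ZC| = 21.90 ✗.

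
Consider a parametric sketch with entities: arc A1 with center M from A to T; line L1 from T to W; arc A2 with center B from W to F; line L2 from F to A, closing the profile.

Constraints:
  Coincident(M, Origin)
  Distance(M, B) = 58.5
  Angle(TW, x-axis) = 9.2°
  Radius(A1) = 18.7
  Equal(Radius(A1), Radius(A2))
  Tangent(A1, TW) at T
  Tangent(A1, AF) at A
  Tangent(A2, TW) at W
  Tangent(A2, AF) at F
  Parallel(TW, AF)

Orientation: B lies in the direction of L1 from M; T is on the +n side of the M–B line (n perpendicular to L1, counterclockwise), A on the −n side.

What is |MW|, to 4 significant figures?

61.42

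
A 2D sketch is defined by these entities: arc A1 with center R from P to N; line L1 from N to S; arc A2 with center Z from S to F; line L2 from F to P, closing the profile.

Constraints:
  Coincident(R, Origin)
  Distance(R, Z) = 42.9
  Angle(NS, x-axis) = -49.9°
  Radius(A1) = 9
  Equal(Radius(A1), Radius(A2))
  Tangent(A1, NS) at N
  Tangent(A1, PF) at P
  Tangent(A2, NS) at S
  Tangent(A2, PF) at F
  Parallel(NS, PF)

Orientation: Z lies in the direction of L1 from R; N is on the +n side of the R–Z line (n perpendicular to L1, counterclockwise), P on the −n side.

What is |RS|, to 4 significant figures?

43.83

The slot axis is L1's direction at -49.9°, so u = (cos -49.9°, sin -49.9°) = (0.6441, -0.7649) and n = (−sin -49.9°, cos -49.9°) = (0.7649, 0.6441). R is at the origin and Z lies 42.9 along u from R, so Z = 42.9·u = (27.63, -32.82). Tangency of A1 to both parallel lines with radius 9.0 puts N and P at R ± 9.0·n: N = (6.884, 5.797), P = (-6.884, -5.797). Equal radii place S and F the same way about Z: S = Z + 9.0·n = (34.52, -27.02), F = Z − 9.0·n = (20.75, -38.61). Then |RS| = |S − R| = 43.83.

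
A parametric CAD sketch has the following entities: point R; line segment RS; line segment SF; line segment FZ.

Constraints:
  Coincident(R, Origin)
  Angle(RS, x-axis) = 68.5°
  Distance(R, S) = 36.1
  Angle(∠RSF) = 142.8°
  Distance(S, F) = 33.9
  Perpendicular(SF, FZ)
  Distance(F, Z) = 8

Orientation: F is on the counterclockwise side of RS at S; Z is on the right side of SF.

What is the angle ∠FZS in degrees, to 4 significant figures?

76.72°

R is at the origin; RS runs at 68.5° with length 36.1, so S = 36.1·(cos 68.5°, sin 68.5°) = (13.23, 33.59). ∠RSF = 142.8°, so SF runs at 68.5° + (180° − 142.8°) = 105.7° from the x-axis; with |SF| = 33.9, F = S + 33.9·(cos 105.7°, sin 105.7°) = (4.057, 66.22). The perpendicularity gives FZ at right angles to SF; with |FZ| = 8.0 on the right of SF, Z = F + 8.0·(0.9627, 0.2706) = (11.76, 68.39). Then cos ∠FZS = ZF·ZS / (|ZF||ZS|), giving 76.72°.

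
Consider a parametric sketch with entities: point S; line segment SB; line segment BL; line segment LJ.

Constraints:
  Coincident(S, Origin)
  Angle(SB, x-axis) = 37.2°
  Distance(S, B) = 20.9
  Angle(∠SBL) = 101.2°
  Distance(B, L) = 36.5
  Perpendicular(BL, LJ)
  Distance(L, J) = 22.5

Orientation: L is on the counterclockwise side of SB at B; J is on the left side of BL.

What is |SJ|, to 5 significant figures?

40.609

S is at the origin; SB runs at 37.2° with length 20.9, so B = 20.9·(cos 37.2°, sin 37.2°) = (16.647, 12.636). ∠SBL = 101.2°, so BL runs at 37.2° + (180° − 101.2°) = 116.00° from the x-axis; with |BL| = 36.5, L = B + 36.5·(cos 116.00°, sin 116.00°) = (0.64693, 45.442). BL ⟂ LJ; with |LJ| = 22.5 on the left of BL, J = L + 22.5·(-0.89879, -0.43837) = (-19.576, 35.579). Then |SJ| = |J − S| = 40.609.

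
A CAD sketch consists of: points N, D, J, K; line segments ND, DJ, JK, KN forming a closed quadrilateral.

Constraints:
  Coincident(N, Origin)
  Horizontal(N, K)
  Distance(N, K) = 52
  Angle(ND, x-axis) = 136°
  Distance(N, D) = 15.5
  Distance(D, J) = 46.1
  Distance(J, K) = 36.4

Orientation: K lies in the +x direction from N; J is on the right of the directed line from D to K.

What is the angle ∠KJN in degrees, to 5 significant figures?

101.46°

N is at the origin; NK is horizontal with |NK| = 52.0 and K in +x, so K = (52.0, 0). ND runs at 136.0° with |ND| = 15.5, so D = (-11.150, 10.767). J is determined by |DJ| = 46.1 and |JK| = 36.4 together: it lies at the intersection of circle(D, 46.1) and circle(K, 36.4). With |DK| = 64.061, the foot of the radical line on DK is 38.277 from D and the perpendicular offset is √(46.1² − 38.277²) = 25.693. Taking the right-of-DK solution: J = (22.264, -20.993).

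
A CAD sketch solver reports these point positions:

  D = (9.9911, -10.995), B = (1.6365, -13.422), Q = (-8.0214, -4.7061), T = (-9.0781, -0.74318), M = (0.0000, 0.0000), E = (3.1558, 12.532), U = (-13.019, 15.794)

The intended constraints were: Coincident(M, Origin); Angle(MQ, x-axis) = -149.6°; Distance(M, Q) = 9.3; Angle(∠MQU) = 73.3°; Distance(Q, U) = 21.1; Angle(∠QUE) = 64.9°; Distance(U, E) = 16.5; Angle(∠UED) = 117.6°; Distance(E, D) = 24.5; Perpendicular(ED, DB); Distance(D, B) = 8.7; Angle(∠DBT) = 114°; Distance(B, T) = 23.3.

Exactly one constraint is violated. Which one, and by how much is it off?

Distance(B, T) = 23.3 — off by 6.70.

M = (0.00, 0.00) ✓; MQ at -149.6° ✓; |MQ| = 9.300 ✓; ∠MQU = 73.30° ✓; |QU| = 21.10 ✓; ∠QUE = 64.90° ✓; |UE| = 16.50 ✓; ∠UED = 117.6° ✓; |ED| = 24.50 ✓; ∠(ED, DB) = 90.00° ✓; |DB| = 8.700 ✓; ∠DBT = 114.0° ✓; |BT| = 16.60 ✗.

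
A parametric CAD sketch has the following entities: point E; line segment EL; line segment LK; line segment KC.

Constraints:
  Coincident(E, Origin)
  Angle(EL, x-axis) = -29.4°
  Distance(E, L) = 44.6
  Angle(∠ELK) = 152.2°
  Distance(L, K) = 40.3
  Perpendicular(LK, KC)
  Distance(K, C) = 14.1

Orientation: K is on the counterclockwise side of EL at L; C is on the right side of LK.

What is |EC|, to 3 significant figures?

87.1

E is at the origin; EL runs at -29.4° with length 44.6, so L = 44.6·(cos -29.4°, sin -29.4°) = (38.9, -21.9). ∠ELK = 152.2°, so LK runs at -29.4° + (180° − 152.2°) = -1.60° from the x-axis; with |LK| = 40.3, K = L + 40.3·(cos -1.60°, sin -1.60°) = (79.1, -23.0). LK ⟂ KC; with |KC| = 14.1 on the right of LK, C = K + 14.1·(-0.0279, -1.00) = (78.7, -37.1). Then |EC| = |C − E| = 87.1.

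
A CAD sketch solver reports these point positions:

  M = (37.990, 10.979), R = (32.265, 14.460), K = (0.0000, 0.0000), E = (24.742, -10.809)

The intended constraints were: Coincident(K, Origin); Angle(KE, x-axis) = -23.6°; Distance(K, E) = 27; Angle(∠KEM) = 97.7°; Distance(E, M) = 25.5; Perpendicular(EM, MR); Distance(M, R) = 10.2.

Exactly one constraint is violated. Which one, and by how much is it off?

Distance(M, R) = 10.2 — off by 3.50.

K = (0.00, 0.00) ✓; KE at -23.60° ✓; |KE| = 27.00 ✓; ∠KEM = 97.70° ✓; |EM| = 25.50 ✓; ∠(EM, MR) = 90.00° ✓; |MR| = 6.700 ✗.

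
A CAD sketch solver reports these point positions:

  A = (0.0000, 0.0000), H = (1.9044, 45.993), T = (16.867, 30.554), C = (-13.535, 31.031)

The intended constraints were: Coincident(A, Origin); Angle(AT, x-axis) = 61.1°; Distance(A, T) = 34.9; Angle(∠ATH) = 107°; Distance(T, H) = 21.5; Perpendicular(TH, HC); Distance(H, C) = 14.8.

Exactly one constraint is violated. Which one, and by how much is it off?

Distance(H, C) = 14.8 — off by 6.70.

A = (0.00, 0.00) ✓; AT at 61.10° ✓; |AT| = 34.90 ✓; ∠ATH = 107.0° ✓; |TH| = 21.50 ✓; ∠(TH, HC) = 90.00° ✓; |HC| = 21.50 ✗.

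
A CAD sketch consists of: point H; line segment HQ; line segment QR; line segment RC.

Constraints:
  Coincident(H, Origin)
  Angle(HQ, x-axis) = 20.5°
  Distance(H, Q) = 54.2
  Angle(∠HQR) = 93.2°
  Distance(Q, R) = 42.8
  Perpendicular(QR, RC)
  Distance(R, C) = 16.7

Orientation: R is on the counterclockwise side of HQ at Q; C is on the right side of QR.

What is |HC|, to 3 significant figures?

84.3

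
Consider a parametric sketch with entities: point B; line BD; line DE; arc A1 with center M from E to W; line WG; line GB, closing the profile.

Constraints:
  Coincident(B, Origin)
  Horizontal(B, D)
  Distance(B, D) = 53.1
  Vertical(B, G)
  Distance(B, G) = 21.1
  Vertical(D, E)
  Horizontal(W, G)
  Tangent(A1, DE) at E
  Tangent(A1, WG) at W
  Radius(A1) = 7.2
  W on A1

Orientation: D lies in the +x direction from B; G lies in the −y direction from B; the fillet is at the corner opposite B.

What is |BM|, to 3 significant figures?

48.0

B is at the origin; BD is horizontal with |BD| = 53.1 and D on the +x side, so D = (53.1, 0.00). B and G share the same x with |BG| = 21.1 and G on the −y side, so G = (0.00, -21.1). The virtual corner opposite B is at (53.1, -21.1). The tangent condition forces ME to be normal to DE and the tangent condition forces MW to be normal to WG, with radius 7.2, so the center M sits 7.2 in from both sides at M = (45.9, -13.9). Then |BM| = |M − B| = 48.0.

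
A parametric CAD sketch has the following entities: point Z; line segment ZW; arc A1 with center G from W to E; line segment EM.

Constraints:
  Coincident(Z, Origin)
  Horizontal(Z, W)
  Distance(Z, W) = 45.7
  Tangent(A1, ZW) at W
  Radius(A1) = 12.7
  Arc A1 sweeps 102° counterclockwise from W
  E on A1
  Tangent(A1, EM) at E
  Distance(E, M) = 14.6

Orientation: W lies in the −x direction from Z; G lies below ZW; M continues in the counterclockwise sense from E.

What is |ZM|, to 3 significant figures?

62.5

Z is at the origin; Z and W share the same y with |ZW| = 45.7 and W on the −x side, so W = (-45.7, 0.00). Tangency of A1 to ZW means the radius GW is perpendicular to ZW, so G = W + (0, -12.7) = (-45.7, -12.7). On A1, W sits at bearing 90° from G; a 102° counterclockwise sweep puts E at bearing 192°, so E = G + 12.7·(cos 192°, sin 192°) = (-58.1, -15.3). A1 meets EM tangentially, so GE is at right angles to EM, so EM runs along (−sin 192°, cos 192°); with |EM| = 14.6, M = (-55.1, -29.6). Then |ZM| = |M − Z| = 62.5.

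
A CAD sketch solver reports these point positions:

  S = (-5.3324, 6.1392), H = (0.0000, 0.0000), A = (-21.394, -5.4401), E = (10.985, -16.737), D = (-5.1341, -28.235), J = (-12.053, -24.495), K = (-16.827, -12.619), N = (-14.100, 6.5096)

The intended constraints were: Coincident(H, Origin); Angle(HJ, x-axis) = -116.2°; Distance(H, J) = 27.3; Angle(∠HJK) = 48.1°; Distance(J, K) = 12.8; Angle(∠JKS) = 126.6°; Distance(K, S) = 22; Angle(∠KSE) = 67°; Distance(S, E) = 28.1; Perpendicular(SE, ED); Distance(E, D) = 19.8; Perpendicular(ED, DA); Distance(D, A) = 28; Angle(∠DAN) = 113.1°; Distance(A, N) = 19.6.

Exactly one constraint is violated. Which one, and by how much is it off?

Distance(A, N) = 19.6 — off by 5.60.

H = (0.00, 0.00) ✓; HJ at -116.2° ✓; |HJ| = 27.30 ✓; ∠HJK = 48.10° ✓; |JK| = 12.80 ✓; ∠JKS = 126.6° ✓; |KS| = 22.00 ✓; ∠KSE = 67.00° ✓; |SE| = 28.10 ✓; ∠(SE, ED) = 90.00° ✓; |ED| = 19.80 ✓; ∠(ED, DA) = 90.00° ✓; |DA| = 28.00 ✓; ∠DAN = 113.1° ✓; |AN| = 14.00 ✗.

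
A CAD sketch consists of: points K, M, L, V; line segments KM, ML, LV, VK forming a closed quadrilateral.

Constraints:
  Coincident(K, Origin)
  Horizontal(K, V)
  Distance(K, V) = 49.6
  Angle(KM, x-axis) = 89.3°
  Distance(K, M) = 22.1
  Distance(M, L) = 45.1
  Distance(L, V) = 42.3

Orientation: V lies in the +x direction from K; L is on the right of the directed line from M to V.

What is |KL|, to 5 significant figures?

24.836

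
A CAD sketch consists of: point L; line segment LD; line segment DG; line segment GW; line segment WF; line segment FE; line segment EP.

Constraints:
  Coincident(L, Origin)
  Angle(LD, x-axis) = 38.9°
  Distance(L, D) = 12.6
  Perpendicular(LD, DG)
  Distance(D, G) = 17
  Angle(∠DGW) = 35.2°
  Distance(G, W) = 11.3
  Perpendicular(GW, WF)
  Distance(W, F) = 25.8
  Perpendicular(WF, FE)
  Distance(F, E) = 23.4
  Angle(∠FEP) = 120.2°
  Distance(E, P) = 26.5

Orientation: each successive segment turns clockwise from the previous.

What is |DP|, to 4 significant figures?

39.92

L is at the origin; LD runs at 38.9° with length 12.6, so D = (9.806, 7.912). LD ⟂ DG, so DG runs at -51.10°; with |DG| = 17.0, G = (20.48, -5.318). ∠DGW = 35.2° gives GW at 164.1° from the x-axis; with |GW| = 11.3, W = (9.614, -2.222). GW ⟂ WF, so WF runs at 74.10°; with |WF| = 25.8, F = (16.68, 22.59). The perpendicularity gives FE at right angles to WF, so FE runs at -15.90°; with |FE| = 23.4, E = (39.19, 16.18). ∠FEP = 120.2° gives EP at -75.70° from the x-axis; with |EP| = 26.5, P = (45.73, -9.499). Then |DP| = |P − D| = 39.92.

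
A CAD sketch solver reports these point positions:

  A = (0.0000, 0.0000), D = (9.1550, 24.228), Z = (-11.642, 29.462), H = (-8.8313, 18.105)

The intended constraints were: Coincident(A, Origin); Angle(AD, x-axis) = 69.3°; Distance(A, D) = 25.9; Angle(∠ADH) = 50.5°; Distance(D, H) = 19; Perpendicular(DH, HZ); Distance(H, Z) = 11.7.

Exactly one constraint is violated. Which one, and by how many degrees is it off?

Perpendicular(DH, HZ) — off by 4.90°.

A = (0.00, 0.00) ✓; AD at 69.30° ✓; |AD| = 25.90 ✓; ∠ADH = 50.50° ✓; |DH| = 19.00 ✓; ∠(DH, HZ) = 94.90° ✗; |HZ| = 11.70 ✓.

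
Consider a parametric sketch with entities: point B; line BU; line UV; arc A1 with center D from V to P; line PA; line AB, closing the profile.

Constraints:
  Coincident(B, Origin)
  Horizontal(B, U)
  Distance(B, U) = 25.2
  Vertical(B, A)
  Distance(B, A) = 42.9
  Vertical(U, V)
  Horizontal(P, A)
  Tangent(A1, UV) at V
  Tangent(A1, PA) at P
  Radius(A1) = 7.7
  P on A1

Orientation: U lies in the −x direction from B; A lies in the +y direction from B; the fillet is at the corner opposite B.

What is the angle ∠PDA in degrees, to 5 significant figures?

66.251°

The virtual corner opposite B is at (-25.200, 42.900). The tangent condition forces DV to be normal to UV and the tangent condition forces DP to be normal to PA, with radius 7.7, so the center D sits 7.7 in from both sides at D = (-17.500, 35.200). That places the tangent points at V = (-25.200, 35.200) on UV and P = (-17.500, 42.900) on PA. Then cos ∠PDA = DP·DA / (|DP||DA|), giving 66.251°.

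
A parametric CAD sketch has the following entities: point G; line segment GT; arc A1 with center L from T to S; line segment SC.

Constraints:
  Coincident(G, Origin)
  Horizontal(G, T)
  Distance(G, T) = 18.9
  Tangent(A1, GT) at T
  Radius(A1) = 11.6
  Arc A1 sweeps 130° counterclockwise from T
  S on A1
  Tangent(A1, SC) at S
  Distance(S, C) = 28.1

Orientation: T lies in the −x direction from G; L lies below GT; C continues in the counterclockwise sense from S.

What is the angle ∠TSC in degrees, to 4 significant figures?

115.0°

On A1, T sits at bearing 90° from L; a 130° counterclockwise sweep puts S at bearing 220°, so S = L + 11.6·(cos 220°, sin 220°) = (-27.79, -19.06). A1 meets SC tangentially, so LS is at right angles to SC, so SC runs along (−sin 220°, cos 220°); with |SC| = 28.1, C = (-9.724, -40.58). Then cos ∠TSC = ST·SC / (|ST||SC|), giving 115.0°.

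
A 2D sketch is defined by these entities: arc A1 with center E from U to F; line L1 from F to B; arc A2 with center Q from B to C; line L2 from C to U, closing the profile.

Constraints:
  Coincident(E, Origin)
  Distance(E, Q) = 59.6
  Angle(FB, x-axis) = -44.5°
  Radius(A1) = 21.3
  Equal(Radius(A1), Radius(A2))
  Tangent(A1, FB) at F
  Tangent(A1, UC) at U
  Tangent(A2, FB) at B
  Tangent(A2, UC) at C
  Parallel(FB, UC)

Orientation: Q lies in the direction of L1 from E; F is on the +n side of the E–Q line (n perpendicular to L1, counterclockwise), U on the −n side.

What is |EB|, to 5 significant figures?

63.292

The slot axis is L1's direction at -44.5°, so u = (cos -44.5°, sin -44.5°) = (0.71325, -0.70091) and n = (−sin -44.5°, cos -44.5°) = (0.70091, 0.71325). E is at the origin and Q lies 59.6 along u from E, so Q = 59.6·u = (42.510, -41.774). Tangency of A1 to both parallel lines with radius 21.3 puts F and U at E ± 21.3·n: F = (14.929, 15.192), U = (-14.929, -15.192). Equal radii place B and C the same way about Q: B = Q + 21.3·n = (57.439, -26.582), C = Q − 21.3·n = (27.580, -56.966). Then |EB| = |B − E| = 63.292.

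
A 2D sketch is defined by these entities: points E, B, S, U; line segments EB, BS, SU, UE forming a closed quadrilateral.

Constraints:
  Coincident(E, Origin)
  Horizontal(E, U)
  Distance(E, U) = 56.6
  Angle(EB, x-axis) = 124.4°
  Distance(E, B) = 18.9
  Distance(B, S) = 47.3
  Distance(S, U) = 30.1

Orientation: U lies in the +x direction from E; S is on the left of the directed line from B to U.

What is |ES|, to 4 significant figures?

42.39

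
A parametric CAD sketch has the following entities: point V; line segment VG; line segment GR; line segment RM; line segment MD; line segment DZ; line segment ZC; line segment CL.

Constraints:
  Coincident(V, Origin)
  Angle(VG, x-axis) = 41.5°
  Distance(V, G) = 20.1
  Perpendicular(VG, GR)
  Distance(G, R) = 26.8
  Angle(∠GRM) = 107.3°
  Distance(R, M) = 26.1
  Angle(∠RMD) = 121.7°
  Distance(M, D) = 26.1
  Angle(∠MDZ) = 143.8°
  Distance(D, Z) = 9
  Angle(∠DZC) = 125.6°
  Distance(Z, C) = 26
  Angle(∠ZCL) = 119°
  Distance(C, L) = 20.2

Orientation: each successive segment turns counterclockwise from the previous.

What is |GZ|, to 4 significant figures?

47.41

V is at the origin; VG runs at 41.5° with length 20.1, so G = (15.05, 13.32). VG ⟂ GR, so GR runs at 131.5°; with |GR| = 26.8, R = (-2.704, 33.39). ∠GRM = 107.3° gives RM at -155.8° from the x-axis; with |RM| = 26.1, M = (-26.51, 22.69). ∠RMD = 121.7° gives MD at -97.50° from the x-axis; with |MD| = 26.1, D = (-29.92, -3.185). ∠MDZ = 143.8° gives DZ at -61.30° from the x-axis; with |DZ| = 9.0, Z = (-25.60, -11.08). Then |GZ| = |Z − G| = 47.41.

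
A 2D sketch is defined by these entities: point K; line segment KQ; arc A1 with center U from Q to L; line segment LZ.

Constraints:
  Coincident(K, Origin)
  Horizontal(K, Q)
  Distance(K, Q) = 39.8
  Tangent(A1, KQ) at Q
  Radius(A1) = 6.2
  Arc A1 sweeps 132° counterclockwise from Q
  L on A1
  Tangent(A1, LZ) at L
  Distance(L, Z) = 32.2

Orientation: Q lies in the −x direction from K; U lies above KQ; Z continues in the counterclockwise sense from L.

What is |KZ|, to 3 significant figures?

66.3

On A1, Q sits at bearing -90° from U; a 132° counterclockwise sweep puts L at bearing 42°, so L = U + 6.2·(cos 42°, sin 42°) = (-35.2, 10.3). A1 meets LZ tangentially, so UL is at right angles to LZ, so LZ runs along (−sin 42°, cos 42°); with |LZ| = 32.2, Z = (-56.7, 34.3). Then |KZ| = |Z − K| = 66.3.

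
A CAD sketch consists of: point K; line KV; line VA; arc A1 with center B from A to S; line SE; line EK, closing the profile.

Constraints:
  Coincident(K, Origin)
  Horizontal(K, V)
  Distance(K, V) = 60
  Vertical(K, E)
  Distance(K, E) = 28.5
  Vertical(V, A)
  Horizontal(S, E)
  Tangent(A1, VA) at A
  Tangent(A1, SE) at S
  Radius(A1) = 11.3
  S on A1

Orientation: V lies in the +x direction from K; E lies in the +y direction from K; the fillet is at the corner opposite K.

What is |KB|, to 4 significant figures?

51.65

K is at the origin; K and V share the same y with |KV| = 60.0 and V on the +x side, so V = (60.00, 0.000). KE is vertical with |KE| = 28.5 and E on the +y side, so E = (0.000, 28.50). The virtual corner opposite K is at (60.00, 28.50). The tangent condition forces BA to be normal to VA and tangency of A1 to SE means the radius BS is perpendicular to SE, with radius 11.3, so the center B sits 11.3 in from both sides at B = (48.70, 17.20). Then |KB| = |B − K| = 51.65.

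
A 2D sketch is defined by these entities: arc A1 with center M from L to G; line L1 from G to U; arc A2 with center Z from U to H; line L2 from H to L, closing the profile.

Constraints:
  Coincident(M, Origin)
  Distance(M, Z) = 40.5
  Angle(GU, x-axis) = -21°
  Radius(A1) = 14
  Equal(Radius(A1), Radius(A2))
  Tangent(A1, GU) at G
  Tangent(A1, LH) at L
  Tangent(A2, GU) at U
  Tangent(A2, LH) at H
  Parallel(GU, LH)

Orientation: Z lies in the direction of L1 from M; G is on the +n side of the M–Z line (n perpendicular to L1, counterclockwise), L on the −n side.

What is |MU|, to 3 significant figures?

42.9

Tangency of A1 to both parallel lines with radius 14.0 puts G and L at M ± 14.0·n: G = (5.02, 13.1), L = (-5.02, -13.1). Equal radii place U and H the same way about Z: U = Z + 14.0·n = (42.8, -1.44), H = Z − 14.0·n = (32.8, -27.6). Then |MU| = |U − M| = 42.9.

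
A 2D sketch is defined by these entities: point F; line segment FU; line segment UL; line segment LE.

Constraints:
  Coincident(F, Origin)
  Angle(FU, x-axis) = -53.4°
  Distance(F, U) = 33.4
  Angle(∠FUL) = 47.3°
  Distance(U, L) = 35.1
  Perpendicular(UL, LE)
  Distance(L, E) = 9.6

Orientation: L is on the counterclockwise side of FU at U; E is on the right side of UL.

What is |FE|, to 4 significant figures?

36.34

∠FUL = 47.3°, so UL runs at -53.4° + (180° − 47.3°) = 79.30° from the x-axis; with |UL| = 35.1, L = U + 35.1·(cos 79.30°, sin 79.30°) = (26.43, 7.676). UL is perpendicular to LE; with |LE| = 9.6 on the right of UL, E = L + 9.6·(0.9826, -0.1857) = (35.86, 5.893). Then |FE| = |E − F| = 36.34.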